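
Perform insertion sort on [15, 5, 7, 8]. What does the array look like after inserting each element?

First element 15 is already 'sorted'
Insert 5: shifted 1 elements -> [5, 15, 7, 8]
Insert 7: shifted 1 elements -> [5, 7, 15, 8]
Insert 8: shifted 1 elements -> [5, 7, 8, 15]


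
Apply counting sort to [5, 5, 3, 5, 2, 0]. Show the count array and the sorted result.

Count array: [1, 0, 1, 1, 0, 3]
(count[i] = number of elements equal to i)
Cumulative count: [1, 1, 2, 3, 3, 6]
Sorted: [0, 2, 3, 5, 5, 5]


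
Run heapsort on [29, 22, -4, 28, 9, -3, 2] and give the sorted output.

Build heap: [29, 28, 2, 22, 9, -3, -4]
Extract 29: [28, 22, 2, -4, 9, -3, 29]
Extract 28: [22, 9, 2, -4, -3, 28, 29]
Extract 22: [9, -3, 2, -4, 22, 28, 29]
Extract 9: [2, -3, -4, 9, 22, 28, 29]
Extract 2: [-3, -4, 2, 9, 22, 28, 29]
Extract -3: [-4, -3, 2, 9, 22, 28, 29]


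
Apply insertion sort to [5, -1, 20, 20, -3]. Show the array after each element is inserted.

First element 5 is already 'sorted'
Insert -1: shifted 1 elements -> [-1, 5, 20, 20, -3]
Insert 20: shifted 0 elements -> [-1, 5, 20, 20, -3]
Insert 20: shifted 0 elements -> [-1, 5, 20, 20, -3]
Insert -3: shifted 4 elements -> [-3, -1, 5, 20, 20]


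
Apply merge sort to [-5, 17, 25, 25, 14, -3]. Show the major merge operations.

Divide and conquer:
  Merge [17] + [25] -> [17, 25]
  Merge [-5] + [17, 25] -> [-5, 17, 25]
  Merge [14] + [-3] -> [-3, 14]
  Merge [25] + [-3, 14] -> [-3, 14, 25]
  Merge [-5, 17, 25] + [-3, 14, 25] -> [-5, -3, 14, 17, 25, 25]


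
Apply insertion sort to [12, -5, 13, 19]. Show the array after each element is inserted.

First element 12 is already 'sorted'
Insert -5: shifted 1 elements -> [-5, 12, 13, 19]
Insert 13: shifted 0 elements -> [-5, 12, 13, 19]
Insert 19: shifted 0 elements -> [-5, 12, 13, 19]


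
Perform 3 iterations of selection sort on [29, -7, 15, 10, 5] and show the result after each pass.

Pass 1: Select minimum -7 at index 1, swap -> [-7, 29, 15, 10, 5]
Pass 2: Select minimum 5 at index 4, swap -> [-7, 5, 15, 10, 29]
Pass 3: Select minimum 10 at index 3, swap -> [-7, 5, 10, 15, 29]


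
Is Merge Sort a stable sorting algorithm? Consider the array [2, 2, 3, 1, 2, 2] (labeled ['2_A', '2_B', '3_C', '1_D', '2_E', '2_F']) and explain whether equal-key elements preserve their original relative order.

Trace Merge Sort on the labeled array (the key is the number; the letter only tracks identity):
  Merge [2_B] + [3_C] -> [2_B, 3_C]
  Merge [2_A] + [2_B, 3_C] -> [2_A, 2_B, 3_C]
  Merge [2_E] + [2_F] -> [2_E, 2_F]
  Merge [1_D] + [2_E, 2_F] -> [1_D, 2_E, 2_F]
  Merge [2_A, 2_B, 3_C] + [1_D, 2_E, 2_F] -> [1_D, 2_A, 2_B, 2_E, 2_F, 3_C]
Final order: [1_D, 2_A, 2_B, 2_E, 2_F, 3_C]
Equal keys:
  value 2: originally 2_A, 2_B, 2_E, 2_F; after sorting 2_A, 2_B, 2_E, 2_F -> order preserved
All equal keys kept their original relative order. Merge Sort is stable: when the heads of the two halves are equal the merge takes from the left half first.
Answer: Stable


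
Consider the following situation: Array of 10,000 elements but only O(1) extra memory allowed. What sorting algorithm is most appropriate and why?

Best choice: Heapsort
Reason: Heapsort rearranges the array in place using O(1) auxiliary space and still guarantees O(n log n) time; quicksort partitions in place but needs Theta(log n) stack space for recursion (O(n) in the worst case), and mergesort requires O(n) auxiliary space


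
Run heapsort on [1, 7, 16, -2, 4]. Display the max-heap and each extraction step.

Build heap: [16, 7, 1, -2, 4]
Extract 16: [7, 4, 1, -2, 16]
Extract 7: [4, -2, 1, 7, 16]
Extract 4: [1, -2, 4, 7, 16]
Extract 1: [-2, 1, 4, 7, 16]


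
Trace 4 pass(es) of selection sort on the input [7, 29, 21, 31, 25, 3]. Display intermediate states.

Pass 1: Select minimum 3 at index 5, swap -> [3, 29, 21, 31, 25, 7]
Pass 2: Select minimum 7 at index 5, swap -> [3, 7, 21, 31, 25, 29]
Pass 3: Select minimum 21 at index 2, swap -> [3, 7, 21, 31, 25, 29]
Pass 4: Select minimum 25 at index 4, swap -> [3, 7, 21, 25, 31, 29]


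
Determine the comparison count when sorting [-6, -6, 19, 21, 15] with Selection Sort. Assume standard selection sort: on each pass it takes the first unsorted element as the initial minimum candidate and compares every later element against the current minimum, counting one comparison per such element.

Pass 1: scan indices 1..4 for the minimum = 4 comparison(s); min is -6, place at index 0 -> [-6, -6, 19, 21, 15]
Pass 2: scan indices 2..4 for the minimum = 3 comparison(s); min is -6, place at index 1 -> [-6, -6, 19, 21, 15]
Pass 3: scan indices 3..4 for the minimum = 2 comparison(s); min is 15, place at index 2 -> [-6, -6, 15, 21, 19]
Pass 4: scan indices 4..4 for the minimum = 1 comparison(s); min is 19, place at index 3 -> [-6, -6, 15, 19, 21]
Selection sort always scans the whole unsorted suffix, so the count is (n-1) + (n-2) + ... + 1 = n(n-1)/2 = 5*4/2 = 10 regardless of the input order.
Total comparisons: 4 + 3 + 2 + 1 = 10


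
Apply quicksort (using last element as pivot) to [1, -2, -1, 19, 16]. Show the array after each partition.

Partition 1: pivot=16 at index 3 -> [1, -2, -1, 16, 19]
Partition 2: pivot=-1 at index 1 -> [-2, -1, 1, 16, 19]


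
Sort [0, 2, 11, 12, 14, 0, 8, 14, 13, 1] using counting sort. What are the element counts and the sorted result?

Count array: [2, 1, 1, 0, 0, 0, 0, 0, 1, 0, 0, 1, 1, 1, 2]
(count[i] = number of elements equal to i)
Cumulative count: [2, 3, 4, 4, 4, 4, 4, 4, 5, 5, 5, 6, 7, 8, 10]
Sorted: [0, 0, 1, 2, 8, 11, 12, 13, 14, 14]


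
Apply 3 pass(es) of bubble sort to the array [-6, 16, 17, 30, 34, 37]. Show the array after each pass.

After pass 1: [-6, 16, 17, 30, 34, 37] (0 swaps)
After pass 2: [-6, 16, 17, 30, 34, 37] (0 swaps)
After pass 3: [-6, 16, 17, 30, 34, 37] (0 swaps)
Total swaps: 0


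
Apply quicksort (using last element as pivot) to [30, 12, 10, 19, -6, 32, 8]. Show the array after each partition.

Partition 1: pivot=8 at index 1 -> [-6, 8, 10, 19, 30, 32, 12]
Partition 2: pivot=12 at index 3 -> [-6, 8, 10, 12, 30, 32, 19]
Partition 3: pivot=19 at index 4 -> [-6, 8, 10, 12, 19, 32, 30]
Partition 4: pivot=30 at index 5 -> [-6, 8, 10, 12, 19, 30, 32]


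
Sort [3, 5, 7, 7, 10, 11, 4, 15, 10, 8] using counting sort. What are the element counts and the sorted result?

Count array: [0, 0, 0, 1, 1, 1, 0, 2, 1, 0, 2, 1, 0, 0, 0, 1]
(count[i] = number of elements equal to i)
Cumulative count: [0, 0, 0, 1, 2, 3, 3, 5, 6, 6, 8, 9, 9, 9, 9, 10]
Sorted: [3, 4, 5, 7, 7, 8, 10, 10, 11, 15]


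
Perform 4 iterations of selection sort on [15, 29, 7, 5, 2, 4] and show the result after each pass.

Pass 1: Select minimum 2 at index 4, swap -> [2, 29, 7, 5, 15, 4]
Pass 2: Select minimum 4 at index 5, swap -> [2, 4, 7, 5, 15, 29]
Pass 3: Select minimum 5 at index 3, swap -> [2, 4, 5, 7, 15, 29]
Pass 4: Select minimum 7 at index 3, swap -> [2, 4, 5, 7, 15, 29]


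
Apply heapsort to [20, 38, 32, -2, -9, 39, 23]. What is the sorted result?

Build heap: [39, 38, 32, -2, -9, 20, 23]
Extract 39: [38, 23, 32, -2, -9, 20, 39]
Extract 38: [32, 23, 20, -2, -9, 38, 39]
Extract 32: [23, -2, 20, -9, 32, 38, 39]
Extract 23: [20, -2, -9, 23, 32, 38, 39]
Extract 20: [-2, -9, 20, 23, 32, 38, 39]
Extract -2: [-9, -2, 20, 23, 32, 38, 39]


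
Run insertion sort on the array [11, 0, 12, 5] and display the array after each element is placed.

First element 11 is already 'sorted'
Insert 0: shifted 1 elements -> [0, 11, 12, 5]
Insert 12: shifted 0 elements -> [0, 11, 12, 5]
Insert 5: shifted 2 elements -> [0, 5, 11, 12]


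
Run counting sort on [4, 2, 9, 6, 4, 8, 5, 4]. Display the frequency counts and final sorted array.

Count array: [0, 0, 1, 0, 3, 1, 1, 0, 1, 1]
(count[i] = number of elements equal to i)
Cumulative count: [0, 0, 1, 1, 4, 5, 6, 6, 7, 8]
Sorted: [2, 4, 4, 4, 5, 6, 8, 9]


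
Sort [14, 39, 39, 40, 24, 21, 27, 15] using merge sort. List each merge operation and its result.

Divide and conquer:
  Merge [14] + [39] -> [14, 39]
  Merge [39] + [40] -> [39, 40]
  Merge [14, 39] + [39, 40] -> [14, 39, 39, 40]
  Merge [24] + [21] -> [21, 24]
  Merge [27] + [15] -> [15, 27]
  Merge [21, 24] + [15, 27] -> [15, 21, 24, 27]
  Merge [14, 39, 39, 40] + [15, 21, 24, 27] -> [14, 15, 21, 24, 27, 39, 39, 40]


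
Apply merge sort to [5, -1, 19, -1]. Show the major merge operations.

Divide and conquer:
  Merge [5] + [-1] -> [-1, 5]
  Merge [19] + [-1] -> [-1, 19]
  Merge [-1, 5] + [-1, 19] -> [-1, -1, 5, 19]


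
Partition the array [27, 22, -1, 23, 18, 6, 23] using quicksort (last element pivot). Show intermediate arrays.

Partition 1: pivot=23 at index 5 -> [22, -1, 23, 18, 6, 23, 27]
Partition 2: pivot=6 at index 1 -> [-1, 6, 23, 18, 22, 23, 27]
Partition 3: pivot=22 at index 3 -> [-1, 6, 18, 22, 23, 23, 27]


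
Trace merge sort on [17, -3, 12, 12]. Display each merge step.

Divide and conquer:
  Merge [17] + [-3] -> [-3, 17]
  Merge [12] + [12] -> [12, 12]
  Merge [-3, 17] + [12, 12] -> [-3, 12, 12, 17]


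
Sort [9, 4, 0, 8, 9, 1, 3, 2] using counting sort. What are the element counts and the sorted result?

Count array: [1, 1, 1, 1, 1, 0, 0, 0, 1, 2]
(count[i] = number of elements equal to i)
Cumulative count: [1, 2, 3, 4, 5, 5, 5, 5, 6, 8]
Sorted: [0, 1, 2, 3, 4, 8, 9, 9]


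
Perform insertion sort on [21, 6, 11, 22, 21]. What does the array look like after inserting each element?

First element 21 is already 'sorted'
Insert 6: shifted 1 elements -> [6, 21, 11, 22, 21]
Insert 11: shifted 1 elements -> [6, 11, 21, 22, 21]
Insert 22: shifted 0 elements -> [6, 11, 21, 22, 21]
Insert 21: shifted 1 elements -> [6, 11, 21, 21, 22]


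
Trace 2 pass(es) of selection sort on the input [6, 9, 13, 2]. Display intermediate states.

Pass 1: Select minimum 2 at index 3, swap -> [2, 9, 13, 6]
Pass 2: Select minimum 6 at index 3, swap -> [2, 6, 13, 9]


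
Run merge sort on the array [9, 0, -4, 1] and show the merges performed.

Divide and conquer:
  Merge [9] + [0] -> [0, 9]
  Merge [-4] + [1] -> [-4, 1]
  Merge [0, 9] + [-4, 1] -> [-4, 0, 1, 9]


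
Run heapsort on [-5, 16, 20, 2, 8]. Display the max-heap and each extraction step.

Build heap: [20, 16, -5, 2, 8]
Extract 20: [16, 8, -5, 2, 20]
Extract 16: [8, 2, -5, 16, 20]
Extract 8: [2, -5, 8, 16, 20]
Extract 2: [-5, 2, 8, 16, 20]


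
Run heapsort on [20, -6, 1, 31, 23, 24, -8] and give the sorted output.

Build heap: [31, 23, 24, -6, 20, 1, -8]
Extract 31: [24, 23, 1, -6, 20, -8, 31]
Extract 24: [23, 20, 1, -6, -8, 24, 31]
Extract 23: [20, -6, 1, -8, 23, 24, 31]
Extract 20: [1, -6, -8, 20, 23, 24, 31]
Extract 1: [-6, -8, 1, 20, 23, 24, 31]
Extract -6: [-8, -6, 1, 20, 23, 24, 31]


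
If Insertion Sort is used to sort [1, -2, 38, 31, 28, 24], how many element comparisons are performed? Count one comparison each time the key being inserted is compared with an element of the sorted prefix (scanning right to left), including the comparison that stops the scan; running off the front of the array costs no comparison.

Insert -2: 1 > -2 (shift), reached front = 1 comparison(s) -> [-2, 1, 38, 31, 28, 24]
Insert 38: 1 <= 38 (stop) = 1 comparison(s) -> [-2, 1, 38, 31, 28, 24]
Insert 31: 38 > 31 (shift), 1 <= 31 (stop) = 2 comparison(s) -> [-2, 1, 31, 38, 28, 24]
Insert 28: 38 > 28 (shift), 31 > 28 (shift), 1 <= 28 (stop) = 3 comparison(s) -> [-2, 1, 28, 31, 38, 24]
Insert 24: 38 > 24 (shift), 31 > 24 (shift), 28 > 24 (shift), 1 <= 24 (stop) = 4 comparison(s) -> [-2, 1, 24, 28, 31, 38]
Total comparisons: 1 + 1 + 2 + 3 + 4 = 11


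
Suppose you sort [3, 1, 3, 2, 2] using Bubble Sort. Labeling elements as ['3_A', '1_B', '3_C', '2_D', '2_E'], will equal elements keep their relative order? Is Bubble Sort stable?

Trace Bubble Sort on the labeled array (the key is the number; the letter only tracks identity):
  After pass 1: [1_B, 3_A, 2_D, 2_E, 3_C]
  After pass 2: [1_B, 2_D, 2_E, 3_A, 3_C]
  After pass 3: [1_B, 2_D, 2_E, 3_A, 3_C] (no swaps, done)
Final order: [1_B, 2_D, 2_E, 3_A, 3_C]
Equal keys:
  value 2: originally 2_D, 2_E; after sorting 2_D, 2_E -> order preserved
  value 3: originally 3_A, 3_C; after sorting 3_A, 3_C -> order preserved
All equal keys kept their original relative order. Bubble Sort is stable: it only swaps adjacent elements when the left one is strictly greater, so equal keys never move past each other.
Answer: Stable


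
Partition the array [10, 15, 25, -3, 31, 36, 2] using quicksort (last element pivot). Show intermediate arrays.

Partition 1: pivot=2 at index 1 -> [-3, 2, 25, 10, 31, 36, 15]
Partition 2: pivot=15 at index 3 -> [-3, 2, 10, 15, 31, 36, 25]
Partition 3: pivot=25 at index 4 -> [-3, 2, 10, 15, 25, 36, 31]
Partition 4: pivot=31 at index 5 -> [-3, 2, 10, 15, 25, 31, 36]


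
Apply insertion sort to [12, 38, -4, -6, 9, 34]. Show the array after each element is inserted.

First element 12 is already 'sorted'
Insert 38: shifted 0 elements -> [12, 38, -4, -6, 9, 34]
Insert -4: shifted 2 elements -> [-4, 12, 38, -6, 9, 34]
Insert -6: shifted 3 elements -> [-6, -4, 12, 38, 9, 34]
Insert 9: shifted 2 elements -> [-6, -4, 9, 12, 38, 34]
Insert 34: shifted 1 elements -> [-6, -4, 9, 12, 34, 38]


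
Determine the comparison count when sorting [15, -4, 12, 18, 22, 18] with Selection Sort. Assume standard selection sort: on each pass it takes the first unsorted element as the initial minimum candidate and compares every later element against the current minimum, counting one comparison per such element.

Pass 1: scan indices 1..5 for the minimum = 5 comparison(s); min is -4, place at index 0 -> [-4, 15, 12, 18, 22, 18]
Pass 2: scan indices 2..5 for the minimum = 4 comparison(s); min is 12, place at index 1 -> [-4, 12, 15, 18, 22, 18]
Pass 3: scan indices 3..5 for the minimum = 3 comparison(s); min is 15, place at index 2 -> [-4, 12, 15, 18, 22, 18]
Pass 4: scan indices 4..5 for the minimum = 2 comparison(s); min is 18, place at index 3 -> [-4, 12, 15, 18, 22, 18]
Pass 5: scan indices 5..5 for the minimum = 1 comparison(s); min is 18, place at index 4 -> [-4, 12, 15, 18, 18, 22]
Selection sort always scans the whole unsorted suffix, so the count is (n-1) + (n-2) + ... + 1 = n(n-1)/2 = 6*5/2 = 15 regardless of the input order.
Total comparisons: 5 + 4 + 3 + 2 + 1 = 15


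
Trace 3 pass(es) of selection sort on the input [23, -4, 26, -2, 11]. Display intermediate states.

Pass 1: Select minimum -4 at index 1, swap -> [-4, 23, 26, -2, 11]
Pass 2: Select minimum -2 at index 3, swap -> [-4, -2, 26, 23, 11]
Pass 3: Select minimum 11 at index 4, swap -> [-4, -2, 11, 23, 26]


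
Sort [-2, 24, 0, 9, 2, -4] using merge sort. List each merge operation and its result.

Divide and conquer:
  Merge [24] + [0] -> [0, 24]
  Merge [-2] + [0, 24] -> [-2, 0, 24]
  Merge [2] + [-4] -> [-4, 2]
  Merge [9] + [-4, 2] -> [-4, 2, 9]
  Merge [-2, 0, 24] + [-4, 2, 9] -> [-4, -2, 0, 2, 9, 24]


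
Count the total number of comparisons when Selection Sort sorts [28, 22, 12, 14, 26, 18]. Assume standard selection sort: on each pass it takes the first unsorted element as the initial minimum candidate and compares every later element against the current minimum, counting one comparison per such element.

Pass 1: scan indices 1..5 for the minimum = 5 comparison(s); min is 12, place at index 0 -> [12, 22, 28, 14, 26, 18]
Pass 2: scan indices 2..5 for the minimum = 4 comparison(s); min is 14, place at index 1 -> [12, 14, 28, 22, 26, 18]
Pass 3: scan indices 3..5 for the minimum = 3 comparison(s); min is 18, place at index 2 -> [12, 14, 18, 22, 26, 28]
Pass 4: scan indices 4..5 for the minimum = 2 comparison(s); min is 22, place at index 3 -> [12, 14, 18, 22, 26, 28]
Pass 5: scan indices 5..5 for the minimum = 1 comparison(s); min is 26, place at index 4 -> [12, 14, 18, 22, 26, 28]
Selection sort always scans the whole unsorted suffix, so the count is (n-1) + (n-2) + ... + 1 = n(n-1)/2 = 6*5/2 = 15 regardless of the input order.
Total comparisons: 5 + 4 + 3 + 2 + 1 = 15


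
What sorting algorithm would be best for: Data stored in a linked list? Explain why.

Best choice: Merge sort
Reason: Merge sort doesn't require random access; can be done in O(1) extra space for linked lists


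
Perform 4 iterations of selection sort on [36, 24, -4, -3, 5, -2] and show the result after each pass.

Pass 1: Select minimum -4 at index 2, swap -> [-4, 24, 36, -3, 5, -2]
Pass 2: Select minimum -3 at index 3, swap -> [-4, -3, 36, 24, 5, -2]
Pass 3: Select minimum -2 at index 5, swap -> [-4, -3, -2, 24, 5, 36]
Pass 4: Select minimum 5 at index 4, swap -> [-4, -3, -2, 5, 24, 36]


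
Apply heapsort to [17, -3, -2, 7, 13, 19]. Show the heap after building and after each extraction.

Build heap: [19, 13, 17, 7, -3, -2]
Extract 19: [17, 13, -2, 7, -3, 19]
Extract 17: [13, 7, -2, -3, 17, 19]
Extract 13: [7, -3, -2, 13, 17, 19]
Extract 7: [-2, -3, 7, 13, 17, 19]
Extract -2: [-3, -2, 7, 13, 17, 19]


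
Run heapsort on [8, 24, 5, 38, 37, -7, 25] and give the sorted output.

Build heap: [38, 37, 25, 24, 8, -7, 5]
Extract 38: [37, 24, 25, 5, 8, -7, 38]
Extract 37: [25, 24, -7, 5, 8, 37, 38]
Extract 25: [24, 8, -7, 5, 25, 37, 38]
Extract 24: [8, 5, -7, 24, 25, 37, 38]
Extract 8: [5, -7, 8, 24, 25, 37, 38]
Extract 5: [-7, 5, 8, 24, 25, 37, 38]


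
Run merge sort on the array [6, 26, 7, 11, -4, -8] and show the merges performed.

Divide and conquer:
  Merge [26] + [7] -> [7, 26]
  Merge [6] + [7, 26] -> [6, 7, 26]
  Merge [-4] + [-8] -> [-8, -4]
  Merge [11] + [-8, -4] -> [-8, -4, 11]
  Merge [6, 7, 26] + [-8, -4, 11] -> [-8, -4, 6, 7, 11, 26]


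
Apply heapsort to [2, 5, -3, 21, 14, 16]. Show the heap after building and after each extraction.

Build heap: [21, 14, 16, 5, 2, -3]
Extract 21: [16, 14, -3, 5, 2, 21]
Extract 16: [14, 5, -3, 2, 16, 21]
Extract 14: [5, 2, -3, 14, 16, 21]
Extract 5: [2, -3, 5, 14, 16, 21]
Extract 2: [-3, 2, 5, 14, 16, 21]


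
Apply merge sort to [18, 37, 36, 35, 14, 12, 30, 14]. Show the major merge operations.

Divide and conquer:
  Merge [18] + [37] -> [18, 37]
  Merge [36] + [35] -> [35, 36]
  Merge [18, 37] + [35, 36] -> [18, 35, 36, 37]
  Merge [14] + [12] -> [12, 14]
  Merge [30] + [14] -> [14, 30]
  Merge [12, 14] + [14, 30] -> [12, 14, 14, 30]
  Merge [18, 35, 36, 37] + [12, 14, 14, 30] -> [12, 14, 14, 18, 30, 35, 36, 37]


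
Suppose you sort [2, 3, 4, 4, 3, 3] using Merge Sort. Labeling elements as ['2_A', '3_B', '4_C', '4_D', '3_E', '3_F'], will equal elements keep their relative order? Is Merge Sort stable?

Trace Merge Sort on the labeled array (the key is the number; the letter only tracks identity):
  Merge [3_B] + [4_C] -> [3_B, 4_C]
  Merge [2_A] + [3_B, 4_C] -> [2_A, 3_B, 4_C]
  Merge [3_E] + [3_F] -> [3_E, 3_F]
  Merge [4_D] + [3_E, 3_F] -> [3_E, 3_F, 4_D]
  Merge [2_A, 3_B, 4_C] + [3_E, 3_F, 4_D] -> [2_A, 3_B, 3_E, 3_F, 4_C, 4_D]
Final order: [2_A, 3_B, 3_E, 3_F, 4_C, 4_D]
Equal keys:
  value 3: originally 3_B, 3_E, 3_F; after sorting 3_B, 3_E, 3_F -> order preserved
  value 4: originally 4_C, 4_D; after sorting 4_C, 4_D -> order preserved
All equal keys kept their original relative order. Merge Sort is stable: when the heads of the two halves are equal the merge takes from the left half first.
Answer: Stable


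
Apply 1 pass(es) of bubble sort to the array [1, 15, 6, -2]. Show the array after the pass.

After pass 1: [1, 6, -2, 15] (2 swaps)
Total swaps: 2


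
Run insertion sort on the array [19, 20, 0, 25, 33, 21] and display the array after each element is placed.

First element 19 is already 'sorted'
Insert 20: shifted 0 elements -> [19, 20, 0, 25, 33, 21]
Insert 0: shifted 2 elements -> [0, 19, 20, 25, 33, 21]
Insert 25: shifted 0 elements -> [0, 19, 20, 25, 33, 21]
Insert 33: shifted 0 elements -> [0, 19, 20, 25, 33, 21]
Insert 21: shifted 2 elements -> [0, 19, 20, 21, 25, 33]


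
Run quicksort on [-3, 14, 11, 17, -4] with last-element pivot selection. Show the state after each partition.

Partition 1: pivot=-4 at index 0 -> [-4, 14, 11, 17, -3]
Partition 2: pivot=-3 at index 1 -> [-4, -3, 11, 17, 14]
Partition 3: pivot=14 at index 3 -> [-4, -3, 11, 14, 17]


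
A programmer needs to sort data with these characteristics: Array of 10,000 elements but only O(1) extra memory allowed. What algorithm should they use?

Best choice: Heapsort
Reason: Heapsort rearranges the array in place using O(1) auxiliary space and still guarantees O(n log n) time; quicksort partitions in place but needs Theta(log n) stack space for recursion (O(n) in the worst case), and mergesort requires O(n) auxiliary space


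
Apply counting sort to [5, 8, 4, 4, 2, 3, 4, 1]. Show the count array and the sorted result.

Count array: [0, 1, 1, 1, 3, 1, 0, 0, 1]
(count[i] = number of elements equal to i)
Cumulative count: [0, 1, 2, 3, 6, 7, 7, 7, 8]
Sorted: [1, 2, 3, 4, 4, 4, 5, 8]


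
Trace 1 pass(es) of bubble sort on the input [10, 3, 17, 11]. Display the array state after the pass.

After pass 1: [3, 10, 11, 17] (2 swaps)
Total swaps: 2


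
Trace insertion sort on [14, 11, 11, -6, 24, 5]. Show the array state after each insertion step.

First element 14 is already 'sorted'
Insert 11: shifted 1 elements -> [11, 14, 11, -6, 24, 5]
Insert 11: shifted 1 elements -> [11, 11, 14, -6, 24, 5]
Insert -6: shifted 3 elements -> [-6, 11, 11, 14, 24, 5]
Insert 24: shifted 0 elements -> [-6, 11, 11, 14, 24, 5]
Insert 5: shifted 4 elements -> [-6, 5, 11, 11, 14, 24]


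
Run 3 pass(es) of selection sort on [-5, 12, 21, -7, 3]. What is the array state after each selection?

Pass 1: Select minimum -7 at index 3, swap -> [-7, 12, 21, -5, 3]
Pass 2: Select minimum -5 at index 3, swap -> [-7, -5, 21, 12, 3]
Pass 3: Select minimum 3 at index 4, swap -> [-7, -5, 3, 12, 21]


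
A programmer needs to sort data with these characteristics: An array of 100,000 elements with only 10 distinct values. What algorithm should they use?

Best choice: 3-way quicksort or Counting sort
Reason: 3-way (Dutch national flag) partitioning groups every copy of the pivot together, so with only d=10 distinct keys quicksort finishes in O(n log d) expected time, which is effectively linear; counting sort runs in O(n + k) where k is the size of the key range (not the number of distinct values), so it is linear when the 10 values are integers drawn from a small known range


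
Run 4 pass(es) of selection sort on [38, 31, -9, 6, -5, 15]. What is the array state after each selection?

Pass 1: Select minimum -9 at index 2, swap -> [-9, 31, 38, 6, -5, 15]
Pass 2: Select minimum -5 at index 4, swap -> [-9, -5, 38, 6, 31, 15]
Pass 3: Select minimum 6 at index 3, swap -> [-9, -5, 6, 38, 31, 15]
Pass 4: Select minimum 15 at index 5, swap -> [-9, -5, 6, 15, 31, 38]


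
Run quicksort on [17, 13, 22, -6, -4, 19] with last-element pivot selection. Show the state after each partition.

Partition 1: pivot=19 at index 4 -> [17, 13, -6, -4, 19, 22]
Partition 2: pivot=-4 at index 1 -> [-6, -4, 17, 13, 19, 22]
Partition 3: pivot=13 at index 2 -> [-6, -4, 13, 17, 19, 22]


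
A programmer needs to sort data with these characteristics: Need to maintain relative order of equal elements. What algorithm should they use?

Best choice: Merge sort or Insertion sort
Reason: Both are stable; quicksort and heapsort are not stable


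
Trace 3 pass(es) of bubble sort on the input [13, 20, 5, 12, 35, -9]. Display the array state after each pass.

After pass 1: [13, 5, 12, 20, -9, 35] (3 swaps)
After pass 2: [5, 12, 13, -9, 20, 35] (3 swaps)
After pass 3: [5, 12, -9, 13, 20, 35] (1 swaps)
Total swaps: 7


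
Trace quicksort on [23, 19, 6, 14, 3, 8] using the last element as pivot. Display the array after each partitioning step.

Partition 1: pivot=8 at index 2 -> [6, 3, 8, 14, 19, 23]
Partition 2: pivot=3 at index 0 -> [3, 6, 8, 14, 19, 23]
Partition 3: pivot=23 at index 5 -> [3, 6, 8, 14, 19, 23]
Partition 4: pivot=19 at index 4 -> [3, 6, 8, 14, 19, 23]


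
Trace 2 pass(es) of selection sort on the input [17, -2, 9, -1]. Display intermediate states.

Pass 1: Select minimum -2 at index 1, swap -> [-2, 17, 9, -1]
Pass 2: Select minimum -1 at index 3, swap -> [-2, -1, 9, 17]


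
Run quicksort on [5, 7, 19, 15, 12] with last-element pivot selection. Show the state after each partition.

Partition 1: pivot=12 at index 2 -> [5, 7, 12, 15, 19]
Partition 2: pivot=7 at index 1 -> [5, 7, 12, 15, 19]
Partition 3: pivot=19 at index 4 -> [5, 7, 12, 15, 19]


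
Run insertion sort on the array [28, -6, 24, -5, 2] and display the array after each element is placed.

First element 28 is already 'sorted'
Insert -6: shifted 1 elements -> [-6, 28, 24, -5, 2]
Insert 24: shifted 1 elements -> [-6, 24, 28, -5, 2]
Insert -5: shifted 2 elements -> [-6, -5, 24, 28, 2]
Insert 2: shifted 2 elements -> [-6, -5, 2, 24, 28]


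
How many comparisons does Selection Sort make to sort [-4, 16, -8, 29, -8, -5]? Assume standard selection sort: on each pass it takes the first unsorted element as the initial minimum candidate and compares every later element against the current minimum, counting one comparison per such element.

Pass 1: scan indices 1..5 for the minimum = 5 comparison(s); min is -8, place at index 0 -> [-8, 16, -4, 29, -8, -5]
Pass 2: scan indices 2..5 for the minimum = 4 comparison(s); min is -8, place at index 1 -> [-8, -8, -4, 29, 16, -5]
Pass 3: scan indices 3..5 for the minimum = 3 comparison(s); min is -5, place at index 2 -> [-8, -8, -5, 29, 16, -4]
Pass 4: scan indices 4..5 for the minimum = 2 comparison(s); min is -4, place at index 3 -> [-8, -8, -5, -4, 16, 29]
Pass 5: scan indices 5..5 for the minimum = 1 comparison(s); min is 16, place at index 4 -> [-8, -8, -5, -4, 16, 29]
Selection sort always scans the whole unsorted suffix, so the count is (n-1) + (n-2) + ... + 1 = n(n-1)/2 = 6*5/2 = 15 regardless of the input order.
Total comparisons: 5 + 4 + 3 + 2 + 1 = 15


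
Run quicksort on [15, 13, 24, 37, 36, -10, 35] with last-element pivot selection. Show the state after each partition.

Partition 1: pivot=35 at index 4 -> [15, 13, 24, -10, 35, 37, 36]
Partition 2: pivot=-10 at index 0 -> [-10, 13, 24, 15, 35, 37, 36]
Partition 3: pivot=15 at index 2 -> [-10, 13, 15, 24, 35, 37, 36]
Partition 4: pivot=36 at index 5 -> [-10, 13, 15, 24, 35, 36, 37]


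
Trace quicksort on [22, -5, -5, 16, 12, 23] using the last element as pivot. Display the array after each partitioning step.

Partition 1: pivot=23 at index 5 -> [22, -5, -5, 16, 12, 23]
Partition 2: pivot=12 at index 2 -> [-5, -5, 12, 16, 22, 23]
Partition 3: pivot=-5 at index 1 -> [-5, -5, 12, 16, 22, 23]
Partition 4: pivot=22 at index 4 -> [-5, -5, 12, 16, 22, 23]


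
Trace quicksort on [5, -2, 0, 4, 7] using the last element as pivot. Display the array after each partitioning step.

Partition 1: pivot=7 at index 4 -> [5, -2, 0, 4, 7]
Partition 2: pivot=4 at index 2 -> [-2, 0, 4, 5, 7]
Partition 3: pivot=0 at index 1 -> [-2, 0, 4, 5, 7]


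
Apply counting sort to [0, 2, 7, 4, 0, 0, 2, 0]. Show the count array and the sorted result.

Count array: [4, 0, 2, 0, 1, 0, 0, 1]
(count[i] = number of elements equal to i)
Cumulative count: [4, 4, 6, 6, 7, 7, 7, 8]
Sorted: [0, 0, 0, 0, 2, 2, 4, 7]


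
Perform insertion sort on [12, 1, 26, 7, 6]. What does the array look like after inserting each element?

First element 12 is already 'sorted'
Insert 1: shifted 1 elements -> [1, 12, 26, 7, 6]
Insert 26: shifted 0 elements -> [1, 12, 26, 7, 6]
Insert 7: shifted 2 elements -> [1, 7, 12, 26, 6]
Insert 6: shifted 3 elements -> [1, 6, 7, 12, 26]


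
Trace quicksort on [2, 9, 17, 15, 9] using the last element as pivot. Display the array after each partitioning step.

Partition 1: pivot=9 at index 2 -> [2, 9, 9, 15, 17]
Partition 2: pivot=9 at index 1 -> [2, 9, 9, 15, 17]
Partition 3: pivot=17 at index 4 -> [2, 9, 9, 15, 17]


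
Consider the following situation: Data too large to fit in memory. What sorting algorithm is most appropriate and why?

Best choice: External merge sort
Reason: Minimizes disk I/O by sequential reads/writes


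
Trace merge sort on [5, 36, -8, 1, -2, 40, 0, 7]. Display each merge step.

Divide and conquer:
  Merge [5] + [36] -> [5, 36]
  Merge [-8] + [1] -> [-8, 1]
  Merge [5, 36] + [-8, 1] -> [-8, 1, 5, 36]
  Merge [-2] + [40] -> [-2, 40]
  Merge [0] + [7] -> [0, 7]
  Merge [-2, 40] + [0, 7] -> [-2, 0, 7, 40]
  Merge [-8, 1, 5, 36] + [-2, 0, 7, 40] -> [-8, -2, 0, 1, 5, 7, 36, 40]


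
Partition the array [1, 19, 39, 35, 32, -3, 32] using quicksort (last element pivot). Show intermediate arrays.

Partition 1: pivot=32 at index 4 -> [1, 19, 32, -3, 32, 35, 39]
Partition 2: pivot=-3 at index 0 -> [-3, 19, 32, 1, 32, 35, 39]
Partition 3: pivot=1 at index 1 -> [-3, 1, 32, 19, 32, 35, 39]
Partition 4: pivot=19 at index 2 -> [-3, 1, 19, 32, 32, 35, 39]
Partition 5: pivot=39 at index 6 -> [-3, 1, 19, 32, 32, 35, 39]


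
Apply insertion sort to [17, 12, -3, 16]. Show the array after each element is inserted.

First element 17 is already 'sorted'
Insert 12: shifted 1 elements -> [12, 17, -3, 16]
Insert -3: shifted 2 elements -> [-3, 12, 17, 16]
Insert 16: shifted 1 elements -> [-3, 12, 16, 17]


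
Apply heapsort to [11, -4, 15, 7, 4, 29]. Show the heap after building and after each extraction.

Build heap: [29, 7, 15, -4, 4, 11]
Extract 29: [15, 7, 11, -4, 4, 29]
Extract 15: [11, 7, 4, -4, 15, 29]
Extract 11: [7, -4, 4, 11, 15, 29]
Extract 7: [4, -4, 7, 11, 15, 29]
Extract 4: [-4, 4, 7, 11, 15, 29]


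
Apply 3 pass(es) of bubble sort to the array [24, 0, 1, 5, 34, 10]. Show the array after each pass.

After pass 1: [0, 1, 5, 24, 10, 34] (4 swaps)
After pass 2: [0, 1, 5, 10, 24, 34] (1 swaps)
After pass 3: [0, 1, 5, 10, 24, 34] (0 swaps)
Total swaps: 5


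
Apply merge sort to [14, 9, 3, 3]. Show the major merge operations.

Divide and conquer:
  Merge [14] + [9] -> [9, 14]
  Merge [3] + [3] -> [3, 3]
  Merge [9, 14] + [3, 3] -> [3, 3, 9, 14]


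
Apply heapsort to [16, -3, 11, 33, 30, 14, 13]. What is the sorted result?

Build heap: [33, 30, 14, -3, 16, 11, 13]
Extract 33: [30, 16, 14, -3, 13, 11, 33]
Extract 30: [16, 13, 14, -3, 11, 30, 33]
Extract 16: [14, 13, 11, -3, 16, 30, 33]
Extract 14: [13, -3, 11, 14, 16, 30, 33]
Extract 13: [11, -3, 13, 14, 16, 30, 33]
Extract 11: [-3, 11, 13, 14, 16, 30, 33]


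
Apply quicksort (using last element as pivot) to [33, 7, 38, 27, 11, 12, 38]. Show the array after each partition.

Partition 1: pivot=38 at index 6 -> [33, 7, 38, 27, 11, 12, 38]
Partition 2: pivot=12 at index 2 -> [7, 11, 12, 27, 33, 38, 38]
Partition 3: pivot=11 at index 1 -> [7, 11, 12, 27, 33, 38, 38]
Partition 4: pivot=38 at index 5 -> [7, 11, 12, 27, 33, 38, 38]
Partition 5: pivot=33 at index 4 -> [7, 11, 12, 27, 33, 38, 38]


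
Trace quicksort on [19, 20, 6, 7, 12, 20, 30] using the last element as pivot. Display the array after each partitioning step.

Partition 1: pivot=30 at index 6 -> [19, 20, 6, 7, 12, 20, 30]
Partition 2: pivot=20 at index 5 -> [19, 20, 6, 7, 12, 20, 30]
Partition 3: pivot=12 at index 2 -> [6, 7, 12, 20, 19, 20, 30]
Partition 4: pivot=7 at index 1 -> [6, 7, 12, 20, 19, 20, 30]
Partition 5: pivot=19 at index 3 -> [6, 7, 12, 19, 20, 20, 30]


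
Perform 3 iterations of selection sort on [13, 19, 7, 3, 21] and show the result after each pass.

Pass 1: Select minimum 3 at index 3, swap -> [3, 19, 7, 13, 21]
Pass 2: Select minimum 7 at index 2, swap -> [3, 7, 19, 13, 21]
Pass 3: Select minimum 13 at index 3, swap -> [3, 7, 13, 19, 21]


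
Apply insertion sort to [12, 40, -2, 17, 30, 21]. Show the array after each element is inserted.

First element 12 is already 'sorted'
Insert 40: shifted 0 elements -> [12, 40, -2, 17, 30, 21]
Insert -2: shifted 2 elements -> [-2, 12, 40, 17, 30, 21]
Insert 17: shifted 1 elements -> [-2, 12, 17, 40, 30, 21]
Insert 30: shifted 1 elements -> [-2, 12, 17, 30, 40, 21]
Insert 21: shifted 2 elements -> [-2, 12, 17, 21, 30, 40]


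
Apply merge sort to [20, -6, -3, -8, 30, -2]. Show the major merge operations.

Divide and conquer:
  Merge [-6] + [-3] -> [-6, -3]
  Merge [20] + [-6, -3] -> [-6, -3, 20]
  Merge [30] + [-2] -> [-2, 30]
  Merge [-8] + [-2, 30] -> [-8, -2, 30]
  Merge [-6, -3, 20] + [-8, -2, 30] -> [-8, -6, -3, -2, 20, 30]


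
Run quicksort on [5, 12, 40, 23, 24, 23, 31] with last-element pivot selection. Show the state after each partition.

Partition 1: pivot=31 at index 5 -> [5, 12, 23, 24, 23, 31, 40]
Partition 2: pivot=23 at index 3 -> [5, 12, 23, 23, 24, 31, 40]
Partition 3: pivot=23 at index 2 -> [5, 12, 23, 23, 24, 31, 40]
Partition 4: pivot=12 at index 1 -> [5, 12, 23, 23, 24, 31, 40]


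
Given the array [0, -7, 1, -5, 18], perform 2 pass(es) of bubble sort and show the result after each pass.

After pass 1: [-7, 0, -5, 1, 18] (2 swaps)
After pass 2: [-7, -5, 0, 1, 18] (1 swaps)
Total swaps: 3


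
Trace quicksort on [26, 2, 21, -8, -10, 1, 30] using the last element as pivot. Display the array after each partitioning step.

Partition 1: pivot=30 at index 6 -> [26, 2, 21, -8, -10, 1, 30]
Partition 2: pivot=1 at index 2 -> [-8, -10, 1, 26, 2, 21, 30]
Partition 3: pivot=-10 at index 0 -> [-10, -8, 1, 26, 2, 21, 30]
Partition 4: pivot=21 at index 4 -> [-10, -8, 1, 2, 21, 26, 30]


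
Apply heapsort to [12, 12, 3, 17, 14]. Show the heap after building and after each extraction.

Build heap: [17, 14, 3, 12, 12]
Extract 17: [14, 12, 3, 12, 17]
Extract 14: [12, 12, 3, 14, 17]
Extract 12: [12, 3, 12, 14, 17]
Extract 12: [3, 12, 12, 14, 17]


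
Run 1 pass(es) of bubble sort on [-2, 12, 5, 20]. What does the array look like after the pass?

After pass 1: [-2, 5, 12, 20] (1 swaps)
Total swaps: 1


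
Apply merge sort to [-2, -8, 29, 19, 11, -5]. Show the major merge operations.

Divide and conquer:
  Merge [-8] + [29] -> [-8, 29]
  Merge [-2] + [-8, 29] -> [-8, -2, 29]
  Merge [11] + [-5] -> [-5, 11]
  Merge [19] + [-5, 11] -> [-5, 11, 19]
  Merge [-8, -2, 29] + [-5, 11, 19] -> [-8, -5, -2, 11, 19, 29]


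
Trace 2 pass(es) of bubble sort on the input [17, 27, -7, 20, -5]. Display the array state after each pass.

After pass 1: [17, -7, 20, -5, 27] (3 swaps)
After pass 2: [-7, 17, -5, 20, 27] (2 swaps)
Total swaps: 5


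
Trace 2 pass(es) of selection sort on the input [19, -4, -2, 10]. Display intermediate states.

Pass 1: Select minimum -4 at index 1, swap -> [-4, 19, -2, 10]
Pass 2: Select minimum -2 at index 2, swap -> [-4, -2, 19, 10]


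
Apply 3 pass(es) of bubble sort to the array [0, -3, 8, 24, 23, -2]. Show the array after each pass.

After pass 1: [-3, 0, 8, 23, -2, 24] (3 swaps)
After pass 2: [-3, 0, 8, -2, 23, 24] (1 swaps)
After pass 3: [-3, 0, -2, 8, 23, 24] (1 swaps)
Total swaps: 5


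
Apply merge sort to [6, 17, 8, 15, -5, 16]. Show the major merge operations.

Divide and conquer:
  Merge [17] + [8] -> [8, 17]
  Merge [6] + [8, 17] -> [6, 8, 17]
  Merge [-5] + [16] -> [-5, 16]
  Merge [15] + [-5, 16] -> [-5, 15, 16]
  Merge [6, 8, 17] + [-5, 15, 16] -> [-5, 6, 8, 15, 16, 17]


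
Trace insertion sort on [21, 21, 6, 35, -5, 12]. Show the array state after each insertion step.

First element 21 is already 'sorted'
Insert 21: shifted 0 elements -> [21, 21, 6, 35, -5, 12]
Insert 6: shifted 2 elements -> [6, 21, 21, 35, -5, 12]
Insert 35: shifted 0 elements -> [6, 21, 21, 35, -5, 12]
Insert -5: shifted 4 elements -> [-5, 6, 21, 21, 35, 12]
Insert 12: shifted 3 elements -> [-5, 6, 12, 21, 21, 35]


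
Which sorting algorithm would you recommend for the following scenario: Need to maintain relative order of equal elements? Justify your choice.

Best choice: Merge sort or Insertion sort
Reason: Both are stable; quicksort and heapsort are not stable


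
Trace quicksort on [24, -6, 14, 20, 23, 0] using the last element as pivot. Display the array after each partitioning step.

Partition 1: pivot=0 at index 1 -> [-6, 0, 14, 20, 23, 24]
Partition 2: pivot=24 at index 5 -> [-6, 0, 14, 20, 23, 24]
Partition 3: pivot=23 at index 4 -> [-6, 0, 14, 20, 23, 24]
Partition 4: pivot=20 at index 3 -> [-6, 0, 14, 20, 23, 24]


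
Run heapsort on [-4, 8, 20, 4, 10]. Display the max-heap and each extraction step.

Build heap: [20, 10, -4, 4, 8]
Extract 20: [10, 8, -4, 4, 20]
Extract 10: [8, 4, -4, 10, 20]
Extract 8: [4, -4, 8, 10, 20]
Extract 4: [-4, 4, 8, 10, 20]


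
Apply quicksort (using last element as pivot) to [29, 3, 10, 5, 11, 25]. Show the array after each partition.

Partition 1: pivot=25 at index 4 -> [3, 10, 5, 11, 25, 29]
Partition 2: pivot=11 at index 3 -> [3, 10, 5, 11, 25, 29]
Partition 3: pivot=5 at index 1 -> [3, 5, 10, 11, 25, 29]


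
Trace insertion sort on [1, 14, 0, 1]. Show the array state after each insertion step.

First element 1 is already 'sorted'
Insert 14: shifted 0 elements -> [1, 14, 0, 1]
Insert 0: shifted 2 elements -> [0, 1, 14, 1]
Insert 1: shifted 1 elements -> [0, 1, 1, 14]


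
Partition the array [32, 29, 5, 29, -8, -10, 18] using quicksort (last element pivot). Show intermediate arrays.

Partition 1: pivot=18 at index 3 -> [5, -8, -10, 18, 29, 32, 29]
Partition 2: pivot=-10 at index 0 -> [-10, -8, 5, 18, 29, 32, 29]
Partition 3: pivot=5 at index 2 -> [-10, -8, 5, 18, 29, 32, 29]
Partition 4: pivot=29 at index 5 -> [-10, -8, 5, 18, 29, 29, 32]


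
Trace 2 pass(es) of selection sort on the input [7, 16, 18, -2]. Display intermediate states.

Pass 1: Select minimum -2 at index 3, swap -> [-2, 16, 18, 7]
Pass 2: Select minimum 7 at index 3, swap -> [-2, 7, 18, 16]


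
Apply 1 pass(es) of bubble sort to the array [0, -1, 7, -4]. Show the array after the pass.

After pass 1: [-1, 0, -4, 7] (2 swaps)
Total swaps: 2


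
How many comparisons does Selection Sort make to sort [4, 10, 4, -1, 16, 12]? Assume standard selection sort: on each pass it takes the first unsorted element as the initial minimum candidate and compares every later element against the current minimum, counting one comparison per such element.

Pass 1: scan indices 1..5 for the minimum = 5 comparison(s); min is -1, place at index 0 -> [-1, 10, 4, 4, 16, 12]
Pass 2: scan indices 2..5 for the minimum = 4 comparison(s); min is 4, place at index 1 -> [-1, 4, 10, 4, 16, 12]
Pass 3: scan indices 3..5 for the minimum = 3 comparison(s); min is 4, place at index 2 -> [-1, 4, 4, 10, 16, 12]
Pass 4: scan indices 4..5 for the minimum = 2 comparison(s); min is 10, place at index 3 -> [-1, 4, 4, 10, 16, 12]
Pass 5: scan indices 5..5 for the minimum = 1 comparison(s); min is 12, place at index 4 -> [-1, 4, 4, 10, 12, 16]
Selection sort always scans the whole unsorted suffix, so the count is (n-1) + (n-2) + ... + 1 = n(n-1)/2 = 6*5/2 = 15 regardless of the input order.
Total comparisons: 5 + 4 + 3 + 2 + 1 = 15


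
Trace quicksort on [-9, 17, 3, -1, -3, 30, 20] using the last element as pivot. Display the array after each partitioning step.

Partition 1: pivot=20 at index 5 -> [-9, 17, 3, -1, -3, 20, 30]
Partition 2: pivot=-3 at index 1 -> [-9, -3, 3, -1, 17, 20, 30]
Partition 3: pivot=17 at index 4 -> [-9, -3, 3, -1, 17, 20, 30]
Partition 4: pivot=-1 at index 2 -> [-9, -3, -1, 3, 17, 20, 30]


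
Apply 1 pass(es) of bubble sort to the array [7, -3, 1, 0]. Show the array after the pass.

After pass 1: [-3, 1, 0, 7] (3 swaps)
Total swaps: 3


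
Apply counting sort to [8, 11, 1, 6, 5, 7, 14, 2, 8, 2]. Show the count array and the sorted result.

Count array: [0, 1, 2, 0, 0, 1, 1, 1, 2, 0, 0, 1, 0, 0, 1]
(count[i] = number of elements equal to i)
Cumulative count: [0, 1, 3, 3, 3, 4, 5, 6, 8, 8, 8, 9, 9, 9, 10]
Sorted: [1, 2, 2, 5, 6, 7, 8, 8, 11, 14]


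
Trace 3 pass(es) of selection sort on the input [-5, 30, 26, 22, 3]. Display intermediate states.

Pass 1: Select minimum -5 at index 0, swap -> [-5, 30, 26, 22, 3]
Pass 2: Select minimum 3 at index 4, swap -> [-5, 3, 26, 22, 30]
Pass 3: Select minimum 22 at index 3, swap -> [-5, 3, 22, 26, 30]


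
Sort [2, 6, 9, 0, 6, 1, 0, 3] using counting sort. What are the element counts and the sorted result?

Count array: [2, 1, 1, 1, 0, 0, 2, 0, 0, 1]
(count[i] = number of elements equal to i)
Cumulative count: [2, 3, 4, 5, 5, 5, 7, 7, 7, 8]
Sorted: [0, 0, 1, 2, 3, 6, 6, 9]
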